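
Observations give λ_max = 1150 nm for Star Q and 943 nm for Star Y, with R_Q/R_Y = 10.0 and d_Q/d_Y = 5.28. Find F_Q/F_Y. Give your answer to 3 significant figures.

1.62

Wien's law: T_Q/T_Y = λ_Y/λ_Q = 943/1150 = 0.8200.
L_Q/L_Y = (R_Q/R_Y)²(T_Q/T_Y)⁴ = (10.0)²(0.8200)⁴ = 45.21.
F_Q/F_Y = (L_Q/L_Y)/(d_Q/d_Y)² = 45.21/(5.28)² = 1.622.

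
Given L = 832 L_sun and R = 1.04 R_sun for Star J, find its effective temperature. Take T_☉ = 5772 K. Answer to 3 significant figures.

T/T_☉ = (L/L_☉)^(1/4) / (R/R_☉)^(1/2)
T = 5772 × (832)^(1/4) / √(1.04) = 5772 × 5.371 / 1.020 = 3.040×10^4 K.

3.04×10^4 K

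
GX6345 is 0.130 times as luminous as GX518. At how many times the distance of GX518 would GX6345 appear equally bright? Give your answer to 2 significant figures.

Equal flux requires L_GX6345/d_GX6345² = L_GX518/d_GX518², so d_GX6345/d_GX518 = √(L_GX6345/L_GX518)
= √(0.130) = 0.3606.

0.36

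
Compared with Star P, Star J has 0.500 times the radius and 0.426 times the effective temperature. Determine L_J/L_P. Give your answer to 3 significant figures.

From the Stefan–Boltzmann law, L ∝ R²T⁴, so
L_J/L_P = (R_J/R_P)² (T_J/T_P)⁴ = (0.500)² × (0.426)⁴ = 0.2500 × 0.03293 = 0.008233.

0.00823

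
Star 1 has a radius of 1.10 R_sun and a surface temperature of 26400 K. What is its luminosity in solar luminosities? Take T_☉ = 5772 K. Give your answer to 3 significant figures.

530 solar luminosities

L/L_☉ = (R/R_☉)² (T/T_☉)⁴ = (1.10)² × (26400/5772)⁴
       = 1.210 × (4.574)⁴ = 1.210 × 437.6 = 529.5.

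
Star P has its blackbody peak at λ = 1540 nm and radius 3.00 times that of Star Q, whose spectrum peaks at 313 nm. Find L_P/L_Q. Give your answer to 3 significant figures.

0.0154

Wien's law gives T ∝ 1/λ_max, so T_P/T_Q = λ_Q/λ_P = 313/1540 = 0.2032.
Then L ∝ R²T⁴ gives L_P/L_Q = (3.00)² × (0.2032)⁴ = 9.000 × 0.001706 = 0.01536.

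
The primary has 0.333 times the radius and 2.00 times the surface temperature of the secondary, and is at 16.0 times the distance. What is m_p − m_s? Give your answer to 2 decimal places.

L_p/L_s = (0.333)²(2.00)⁴ = 1.774.
F_p/F_s = (L_p/L_s)/(d_p/d_s)² = 1.774/256.0 = 0.006931.
m_p − m_s = −2.5 log₁₀(0.006931) = 5.40.

5.40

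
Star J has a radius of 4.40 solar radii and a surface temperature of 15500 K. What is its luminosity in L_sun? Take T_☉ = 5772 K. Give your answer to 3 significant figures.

1.01×10^3 L_sun

L/L_☉ = (R/R_☉)² (T/T_☉)⁴ = (4.40)² × (15500/5772)⁴
       = 19.36 × (2.685)⁴ = 19.36 × 52.00 = 1007.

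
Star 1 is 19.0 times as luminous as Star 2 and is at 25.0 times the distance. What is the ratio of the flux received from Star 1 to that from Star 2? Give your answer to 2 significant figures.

0.030

F = L/(4πd²), so F_1/F_2 = (L_1/L_2) / (d_1/d_2)²
= 19.0 / (25.0)² = 19.0 / 625.0 = 0.03040.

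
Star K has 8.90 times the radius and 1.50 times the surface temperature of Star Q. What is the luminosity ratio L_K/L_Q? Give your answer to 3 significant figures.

401

From the Stefan–Boltzmann law, L ∝ R²T⁴, so
L_K/L_Q = (R_K/R_Q)² (T_K/T_Q)⁴ = (8.90)² × (1.50)⁴ = 79.21 × 5.062 = 401.0.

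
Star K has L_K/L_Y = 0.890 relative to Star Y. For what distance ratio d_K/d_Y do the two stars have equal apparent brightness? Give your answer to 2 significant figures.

Equal flux requires L_K/d_K² = L_Y/d_Y², so d_K/d_Y = √(L_K/L_Y)
= √(0.890) = 0.9434.

0.94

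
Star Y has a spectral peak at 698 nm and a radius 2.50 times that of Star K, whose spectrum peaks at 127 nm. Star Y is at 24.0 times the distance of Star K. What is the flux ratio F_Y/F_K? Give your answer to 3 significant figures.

Wien's law: T_Y/T_K = λ_K/λ_Y = 127/698 = 0.1819.
L_Y/L_K = (R_Y/R_K)²(T_Y/T_K)⁴ = (2.50)²(0.1819)⁴ = 0.006850.
F_Y/F_K = (L_Y/L_K)/(d_Y/d_K)² = 0.006850/(24.0)² = 1.189×10^-5.

1.19×10^-5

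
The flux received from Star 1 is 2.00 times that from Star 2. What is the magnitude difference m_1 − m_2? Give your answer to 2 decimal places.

m_1 − m_2 = −2.5 log₁₀(F_1/F_2) = −2.5 log₁₀(2.00) = −2.5 × (0.301) = -0.753.

-0.75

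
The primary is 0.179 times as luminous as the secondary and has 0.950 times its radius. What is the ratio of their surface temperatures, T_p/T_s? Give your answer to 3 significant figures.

0.667

L ∝ R²T⁴ gives T ∝ (L/R²)^(1/4), so
T_p/T_s = (0.179 / 0.950²)^(1/4) = (0.1983)^(1/4) = 0.6673.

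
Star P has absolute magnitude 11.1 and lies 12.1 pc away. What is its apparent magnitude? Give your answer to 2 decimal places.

11.51

m = M + 5 log₁₀(d/10 pc) = 11.1 + 5 log₁₀(12.1/10)
  = 11.1 + 5 × 0.083 = 11.1 + 0.41 = 11.51.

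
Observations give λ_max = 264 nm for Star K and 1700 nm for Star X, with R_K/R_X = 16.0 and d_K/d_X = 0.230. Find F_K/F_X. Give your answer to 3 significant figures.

Wien's law: T_K/T_X = λ_X/λ_K = 1700/264 = 6.439.
L_K/L_X = (R_K/R_X)²(T_K/T_X)⁴ = (16.0)²(6.439)⁴ = 4.402×10^5.
F_K/F_X = (L_K/L_X)/(d_K/d_X)² = 4.402×10^5/(0.230)² = 8.321×10^6.

8.32×10^6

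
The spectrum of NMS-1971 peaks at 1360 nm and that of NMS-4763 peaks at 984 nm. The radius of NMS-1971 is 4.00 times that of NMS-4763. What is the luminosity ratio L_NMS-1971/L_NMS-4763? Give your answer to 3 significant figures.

Wien's law gives T ∝ 1/λ_max, so T_NMS-1971/T_NMS-4763 = λ_NMS-4763/λ_NMS-1971 = 984/1360 = 0.7235.
Then L ∝ R²T⁴ gives L_NMS-1971/L_NMS-4763 = (4.00)² × (0.7235)⁴ = 16.00 × 0.2740 = 4.385.

4.38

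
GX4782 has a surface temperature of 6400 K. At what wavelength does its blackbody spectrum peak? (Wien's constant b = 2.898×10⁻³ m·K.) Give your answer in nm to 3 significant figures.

λ_max = b/T = 2.898×10⁻³ / 6400 = 4.53×10^-7 m = 452.8 nm.

453 nm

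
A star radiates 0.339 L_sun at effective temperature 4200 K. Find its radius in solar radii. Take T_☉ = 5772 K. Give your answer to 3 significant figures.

1.10 solar radii

R/R_☉ = √(L/L_☉) / (T/T_☉)² = √(0.339) / (0.7277)²
       = 0.5822 / 0.5295 = 1.100.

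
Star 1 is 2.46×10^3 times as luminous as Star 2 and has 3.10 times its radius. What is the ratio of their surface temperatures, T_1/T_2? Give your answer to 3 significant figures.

4.00

L ∝ R²T⁴ gives T ∝ (L/R²)^(1/4), so
T_1/T_2 = (2.46×10^3 / 3.10²)^(1/4) = (256.0)^(1/4) = 4.000.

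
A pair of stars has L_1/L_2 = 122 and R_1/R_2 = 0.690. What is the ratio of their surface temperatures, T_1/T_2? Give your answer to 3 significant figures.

4.00

L ∝ R²T⁴ gives T ∝ (L/R²)^(1/4), so
T_1/T_2 = (122 / 0.690²)^(1/4) = (256.2)^(1/4) = 4.001.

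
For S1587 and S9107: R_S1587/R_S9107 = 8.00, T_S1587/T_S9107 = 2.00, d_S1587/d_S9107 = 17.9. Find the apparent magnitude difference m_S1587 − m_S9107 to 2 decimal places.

-1.26

L_S1587/L_S9107 = (8.00)²(2.00)⁴ = 1024.
F_S1587/F_S9107 = (L_S1587/L_S9107)/(d_S1587/d_S9107)² = 1024/320.4 = 3.196.
m_S1587 − m_S9107 = −2.5 log₁₀(3.196) = -1.26.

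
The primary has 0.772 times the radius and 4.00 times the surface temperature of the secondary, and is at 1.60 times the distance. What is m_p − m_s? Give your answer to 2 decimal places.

-4.44

L_p/L_s = (0.772)²(4.00)⁴ = 152.6.
F_p/F_s = (L_p/L_s)/(d_p/d_s)² = 152.6/2.560 = 59.60.
m_p − m_s = −2.5 log₁₀(59.60) = -4.44.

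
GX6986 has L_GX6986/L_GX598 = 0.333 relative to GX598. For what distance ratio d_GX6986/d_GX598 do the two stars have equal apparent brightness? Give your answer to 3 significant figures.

0.577

Equal flux requires L_GX6986/d_GX6986² = L_GX598/d_GX598², so d_GX6986/d_GX598 = √(L_GX6986/L_GX598)
= √(0.333) = 0.5771.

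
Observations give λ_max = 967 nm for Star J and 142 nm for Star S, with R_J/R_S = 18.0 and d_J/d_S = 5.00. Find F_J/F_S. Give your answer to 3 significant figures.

Wien's law: T_J/T_S = λ_S/λ_J = 142/967 = 0.1468.
L_J/L_S = (R_J/R_S)²(T_J/T_S)⁴ = (18.0)²(0.1468)⁴ = 0.1507.
F_J/F_S = (L_J/L_S)/(d_J/d_S)² = 0.1507/(5.00)² = 0.006026.

0.00603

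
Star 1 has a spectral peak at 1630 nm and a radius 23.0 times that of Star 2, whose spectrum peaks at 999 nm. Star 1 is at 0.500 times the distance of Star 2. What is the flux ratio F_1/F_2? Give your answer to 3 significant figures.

Wien's law: T_1/T_2 = λ_2/λ_1 = 999/1630 = 0.6129.
L_1/L_2 = (R_1/R_2)²(T_1/T_2)⁴ = (23.0)²(0.6129)⁴ = 74.64.
F_1/F_2 = (L_1/L_2)/(d_1/d_2)² = 74.64/(0.500)² = 298.6.

299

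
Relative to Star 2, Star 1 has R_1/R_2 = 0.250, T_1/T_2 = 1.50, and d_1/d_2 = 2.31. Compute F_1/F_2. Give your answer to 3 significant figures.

0.0593

L_1/L_2 = (R_1/R_2)²(T_1/T_2)⁴ = (0.250)² × (1.50)⁴ = 0.3164.
F_1/F_2 = (L_1/L_2)/(d_1/d_2)² = 0.3164 / (2.31)² = 0.05930.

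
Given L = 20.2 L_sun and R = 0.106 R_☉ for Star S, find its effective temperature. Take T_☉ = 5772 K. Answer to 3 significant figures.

3.76×10^4 K

T/T_☉ = (L/L_☉)^(1/4) / (R/R_☉)^(1/2)
T = 5772 × (20.2)^(1/4) / √(0.106) = 5772 × 2.120 / 0.3256 = 3.758×10^4 K.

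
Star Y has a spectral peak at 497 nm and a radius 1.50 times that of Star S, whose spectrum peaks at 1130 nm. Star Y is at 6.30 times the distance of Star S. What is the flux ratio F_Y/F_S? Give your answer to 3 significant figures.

1.51

Wien's law: T_Y/T_S = λ_S/λ_Y = 1130/497 = 2.274.
L_Y/L_S = (R_Y/R_S)²(T_Y/T_S)⁴ = (1.50)²(2.274)⁴ = 60.13.
F_Y/F_S = (L_Y/L_S)/(d_Y/d_S)² = 60.13/(6.30)² = 1.515.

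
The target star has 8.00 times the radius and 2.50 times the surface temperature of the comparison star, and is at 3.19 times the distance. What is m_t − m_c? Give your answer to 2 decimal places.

L_t/L_c = (8.00)²(2.50)⁴ = 2500.
F_t/F_c = (L_t/L_c)/(d_t/d_c)² = 2500/10.18 = 245.7.
m_t − m_c = −2.5 log₁₀(245.7) = -5.98.

-5.98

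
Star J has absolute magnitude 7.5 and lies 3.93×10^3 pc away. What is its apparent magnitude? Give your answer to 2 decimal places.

20.47

m = M + 5 log₁₀(d/10 pc) = 7.5 + 5 log₁₀(3.93×10^3/10)
  = 7.5 + 5 × 2.594 = 7.5 + 12.97 = 20.47.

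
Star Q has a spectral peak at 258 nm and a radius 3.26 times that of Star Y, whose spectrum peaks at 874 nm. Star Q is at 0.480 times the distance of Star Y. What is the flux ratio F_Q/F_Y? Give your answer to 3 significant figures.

6.07×10^3

Wien's law: T_Q/T_Y = λ_Y/λ_Q = 874/258 = 3.388.
L_Q/L_Y = (R_Q/R_Y)²(T_Q/T_Y)⁴ = (3.26)²(3.388)⁴ = 1400.
F_Q/F_Y = (L_Q/L_Y)/(d_Q/d_Y)² = 1400/(0.480)² = 6075.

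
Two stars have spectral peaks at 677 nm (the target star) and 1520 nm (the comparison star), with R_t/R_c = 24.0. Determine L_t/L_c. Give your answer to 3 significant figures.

Wien's law gives T ∝ 1/λ_max, so T_t/T_c = λ_c/λ_t = 1520/677 = 2.245.
Then L ∝ R²T⁴ gives L_t/L_c = (24.0)² × (2.245)⁴ = 576.0 × 25.41 = 1.464×10^4.

1.46×10^4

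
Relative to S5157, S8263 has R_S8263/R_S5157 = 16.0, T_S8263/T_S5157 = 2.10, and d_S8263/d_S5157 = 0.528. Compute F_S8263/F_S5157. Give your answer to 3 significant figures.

L_S8263/L_S5157 = (R_S8263/R_S5157)²(T_S8263/T_S5157)⁴ = (16.0)² × (2.10)⁴ = 4979.
F_S8263/F_S5157 = (L_S8263/L_S5157)/(d_S8263/d_S5157)² = 4979 / (0.528)² = 1.786×10^4.

1.79×10^4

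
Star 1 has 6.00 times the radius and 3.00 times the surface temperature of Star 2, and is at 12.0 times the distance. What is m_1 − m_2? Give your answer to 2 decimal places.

-3.27

L_1/L_2 = (6.00)²(3.00)⁴ = 2916.
F_1/F_2 = (L_1/L_2)/(d_1/d_2)² = 2916/144.0 = 20.25.
m_1 − m_2 = −2.5 log₁₀(20.25) = -3.27.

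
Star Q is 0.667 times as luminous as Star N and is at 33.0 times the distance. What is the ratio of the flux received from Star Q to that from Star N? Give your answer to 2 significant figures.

F = L/(4πd²), so F_Q/F_N = (L_Q/L_N) / (d_Q/d_N)²
= 0.667 / (33.0)² = 0.667 / 1089 = 6.125×10^-4.

6.1×10^-4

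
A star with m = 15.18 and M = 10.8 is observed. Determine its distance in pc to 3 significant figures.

m − M = 5 log₁₀(d/10 pc)
15.18 − (10.8) = 4.38 = 5 log₁₀(d/10)
d = 10 × 10^(4.38/5) = 10 × 10^0.876 = 75.16 pc.

75.2 pc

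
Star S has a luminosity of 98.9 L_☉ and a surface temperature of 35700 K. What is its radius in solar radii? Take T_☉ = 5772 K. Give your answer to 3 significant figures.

0.260 solar radii

R/R_☉ = √(L/L_☉) / (T/T_☉)² = √(98.9) / (6.185)²
       = 9.945 / 38.25 = 0.2600.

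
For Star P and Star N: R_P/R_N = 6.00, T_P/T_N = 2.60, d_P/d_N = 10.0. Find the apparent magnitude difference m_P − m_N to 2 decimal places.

L_P/L_N = (6.00)²(2.60)⁴ = 1645.
F_P/F_N = (L_P/L_N)/(d_P/d_N)² = 1645/100.0 = 16.45.
m_P − m_N = −2.5 log₁₀(16.45) = -3.04.

-3.04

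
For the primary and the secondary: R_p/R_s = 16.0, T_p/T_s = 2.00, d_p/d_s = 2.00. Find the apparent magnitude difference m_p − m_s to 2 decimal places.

L_p/L_s = (16.0)²(2.00)⁴ = 4096.
F_p/F_s = (L_p/L_s)/(d_p/d_s)² = 4096/4.000 = 1024.
m_p − m_s = −2.5 log₁₀(1024) = -7.53.

-7.53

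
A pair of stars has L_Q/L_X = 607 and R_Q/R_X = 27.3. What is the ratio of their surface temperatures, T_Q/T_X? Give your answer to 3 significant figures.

L ∝ R²T⁴ gives T ∝ (L/R²)^(1/4), so
T_Q/T_X = (607 / 27.3²)^(1/4) = (0.8144)^(1/4) = 0.9500.

0.950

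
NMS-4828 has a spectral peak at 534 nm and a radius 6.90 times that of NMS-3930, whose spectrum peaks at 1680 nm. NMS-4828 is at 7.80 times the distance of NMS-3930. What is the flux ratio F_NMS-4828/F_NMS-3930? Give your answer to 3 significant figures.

Wien's law: T_NMS-4828/T_NMS-3930 = λ_NMS-3930/λ_NMS-4828 = 1680/534 = 3.146.
L_NMS-4828/L_NMS-3930 = (R_NMS-4828/R_NMS-3930)²(T_NMS-4828/T_NMS-3930)⁴ = (6.90)²(3.146)⁴ = 4664.
F_NMS-4828/F_NMS-3930 = (L_NMS-4828/L_NMS-3930)/(d_NMS-4828/d_NMS-3930)² = 4664/(7.80)² = 76.66.

76.7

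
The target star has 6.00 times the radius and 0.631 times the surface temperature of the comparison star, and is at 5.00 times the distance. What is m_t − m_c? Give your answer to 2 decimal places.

L_t/L_c = (6.00)²(0.631)⁴ = 5.707.
F_t/F_c = (L_t/L_c)/(d_t/d_c)² = 5.707/25.00 = 0.2283.
m_t − m_c = −2.5 log₁₀(0.2283) = 1.60.

1.60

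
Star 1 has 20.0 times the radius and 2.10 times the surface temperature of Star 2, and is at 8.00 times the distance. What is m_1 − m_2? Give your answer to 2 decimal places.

L_1/L_2 = (20.0)²(2.10)⁴ = 7779.
F_1/F_2 = (L_1/L_2)/(d_1/d_2)² = 7779/64.00 = 121.6.
m_1 − m_2 = −2.5 log₁₀(121.6) = -5.21.

-5.21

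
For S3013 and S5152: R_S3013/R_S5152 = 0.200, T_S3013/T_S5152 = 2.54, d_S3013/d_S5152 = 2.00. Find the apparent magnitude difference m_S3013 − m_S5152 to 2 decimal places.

L_S3013/L_S5152 = (0.200)²(2.54)⁴ = 1.665.
F_S3013/F_S5152 = (L_S3013/L_S5152)/(d_S3013/d_S5152)² = 1.665/4.000 = 0.4162.
m_S3013 − m_S5152 = −2.5 log₁₀(0.4162) = 0.95.

0.95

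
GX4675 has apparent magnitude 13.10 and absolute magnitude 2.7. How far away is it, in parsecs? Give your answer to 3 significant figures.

m − M = 5 log₁₀(d/10 pc)
13.10 − (2.7) = 10.40 = 5 log₁₀(d/10)
d = 10 × 10^(10.40/5) = 10 × 10^2.080 = 1202 pc.

1.20×10^3 pc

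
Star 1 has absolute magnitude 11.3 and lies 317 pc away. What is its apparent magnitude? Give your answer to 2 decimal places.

18.81

m = M + 5 log₁₀(d/10 pc) = 11.3 + 5 log₁₀(317/10)
  = 11.3 + 5 × 1.501 = 11.3 + 7.51 = 18.81.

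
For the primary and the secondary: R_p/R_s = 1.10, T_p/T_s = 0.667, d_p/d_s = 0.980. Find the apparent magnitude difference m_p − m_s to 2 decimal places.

L_p/L_s = (1.10)²(0.667)⁴ = 0.2395.
F_p/F_s = (L_p/L_s)/(d_p/d_s)² = 0.2395/0.9604 = 0.2494.
m_p − m_s = −2.5 log₁₀(0.2494) = 1.51.

1.51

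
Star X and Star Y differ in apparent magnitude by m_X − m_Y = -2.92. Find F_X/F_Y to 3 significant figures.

F_X/F_Y = 10^(−(m_X − m_Y)/2.5) = 10^(2.92/2.5) = 10^1.168 = 14.72.

14.7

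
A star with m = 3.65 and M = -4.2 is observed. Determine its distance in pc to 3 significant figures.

372 pc

m − M = 5 log₁₀(d/10 pc)
3.65 − (-4.2) = 7.85 = 5 log₁₀(d/10)
d = 10 × 10^(7.85/5) = 10 × 10^1.570 = 371.5 pc.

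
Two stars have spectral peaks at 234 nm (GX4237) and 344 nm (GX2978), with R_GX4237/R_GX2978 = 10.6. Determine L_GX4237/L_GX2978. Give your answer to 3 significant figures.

Wien's law gives T ∝ 1/λ_max, so T_GX4237/T_GX2978 = λ_GX2978/λ_GX4237 = 344/234 = 1.470.
Then L ∝ R²T⁴ gives L_GX4237/L_GX2978 = (10.6)² × (1.470)⁴ = 112.4 × 4.671 = 524.8.

525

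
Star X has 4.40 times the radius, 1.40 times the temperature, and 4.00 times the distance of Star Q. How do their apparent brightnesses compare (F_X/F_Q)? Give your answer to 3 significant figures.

4.65

L_X/L_Q = (R_X/R_Q)²(T_X/T_Q)⁴ = (4.40)² × (1.40)⁴ = 74.37.
F_X/F_Q = (L_X/L_Q)/(d_X/d_Q)² = 74.37 / (4.00)² = 4.648.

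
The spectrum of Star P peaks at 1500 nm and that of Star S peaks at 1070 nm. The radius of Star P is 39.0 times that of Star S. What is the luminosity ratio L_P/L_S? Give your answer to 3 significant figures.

394

Wien's law gives T ∝ 1/λ_max, so T_P/T_S = λ_S/λ_P = 1070/1500 = 0.7133.
Then L ∝ R²T⁴ gives L_P/L_S = (39.0)² × (0.7133)⁴ = 1521 × 0.2589 = 393.8.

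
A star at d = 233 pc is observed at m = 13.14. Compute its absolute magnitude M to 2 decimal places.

6.30

M = m − 5 log₁₀(d/10 pc) = 13.14 − 5 log₁₀(233/10)
  = 13.14 − 5 × 1.367 = 13.14 − 6.84 = 6.30.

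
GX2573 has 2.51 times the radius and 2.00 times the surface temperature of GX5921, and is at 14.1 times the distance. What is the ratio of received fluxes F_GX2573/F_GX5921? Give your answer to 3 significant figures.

L_GX2573/L_GX5921 = (R_GX2573/R_GX5921)²(T_GX2573/T_GX5921)⁴ = (2.51)² × (2.00)⁴ = 100.8.
F_GX2573/F_GX5921 = (L_GX2573/L_GX5921)/(d_GX2573/d_GX5921)² = 100.8 / (14.1)² = 0.5070.

0.507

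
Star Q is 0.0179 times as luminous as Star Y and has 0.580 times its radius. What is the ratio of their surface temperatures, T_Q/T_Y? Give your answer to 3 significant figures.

L ∝ R²T⁴ gives T ∝ (L/R²)^(1/4), so
T_Q/T_Y = (0.0179 / 0.580²)^(1/4) = (0.05321)^(1/4) = 0.4803.

0.480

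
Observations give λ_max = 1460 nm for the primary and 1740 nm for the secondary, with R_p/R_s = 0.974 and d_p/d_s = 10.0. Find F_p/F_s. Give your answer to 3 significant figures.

Wien's law: T_p/T_s = λ_s/λ_p = 1740/1460 = 1.192.
L_p/L_s = (R_p/R_s)²(T_p/T_s)⁴ = (0.974)²(1.192)⁴ = 1.914.
F_p/F_s = (L_p/L_s)/(d_p/d_s)² = 1.914/(10.0)² = 0.01914.

0.0191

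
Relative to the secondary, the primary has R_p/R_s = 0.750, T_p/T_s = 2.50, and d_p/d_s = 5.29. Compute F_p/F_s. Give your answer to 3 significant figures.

0.785

L_p/L_s = (R_p/R_s)²(T_p/T_s)⁴ = (0.750)² × (2.50)⁴ = 21.97.
F_p/F_s = (L_p/L_s)/(d_p/d_s)² = 21.97 / (5.29)² = 0.7852.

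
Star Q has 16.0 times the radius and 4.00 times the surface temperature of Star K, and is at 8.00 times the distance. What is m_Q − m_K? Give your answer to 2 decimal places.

-7.53

L_Q/L_K = (16.0)²(4.00)⁴ = 6.554×10^4.
F_Q/F_K = (L_Q/L_K)/(d_Q/d_K)² = 6.554×10^4/64.00 = 1024.
m_Q − m_K = −2.5 log₁₀(1024) = -7.53.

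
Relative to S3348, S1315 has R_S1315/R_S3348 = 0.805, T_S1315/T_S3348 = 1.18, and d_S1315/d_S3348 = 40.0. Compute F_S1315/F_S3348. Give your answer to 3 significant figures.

L_S1315/L_S3348 = (R_S1315/R_S3348)²(T_S1315/T_S3348)⁴ = (0.805)² × (1.18)⁴ = 1.256.
F_S1315/F_S3348 = (L_S1315/L_S3348)/(d_S1315/d_S3348)² = 1.256 / (40.0)² = 7.852×10^-4.

7.85×10^-4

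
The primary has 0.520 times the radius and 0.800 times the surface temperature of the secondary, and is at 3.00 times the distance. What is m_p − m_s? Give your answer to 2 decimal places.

4.77

L_p/L_s = (0.520)²(0.800)⁴ = 0.1108.
F_p/F_s = (L_p/L_s)/(d_p/d_s)² = 0.1108/9.000 = 0.01231.
m_p − m_s = −2.5 log₁₀(0.01231) = 4.77.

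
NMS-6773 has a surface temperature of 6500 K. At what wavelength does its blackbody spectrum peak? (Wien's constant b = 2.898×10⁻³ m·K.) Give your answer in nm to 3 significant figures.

λ_max = b/T = 2.898×10⁻³ / 6500 = 4.46×10^-7 m = 445.8 nm.

446 nm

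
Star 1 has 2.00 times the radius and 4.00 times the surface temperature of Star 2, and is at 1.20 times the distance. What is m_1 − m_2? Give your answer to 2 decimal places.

L_1/L_2 = (2.00)²(4.00)⁴ = 1024.
F_1/F_2 = (L_1/L_2)/(d_1/d_2)² = 1024/1.440 = 711.1.
m_1 − m_2 = −2.5 log₁₀(711.1) = -7.13.

-7.13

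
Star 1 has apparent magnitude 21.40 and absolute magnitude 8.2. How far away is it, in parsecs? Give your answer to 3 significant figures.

m − M = 5 log₁₀(d/10 pc)
21.40 − (8.2) = 13.20 = 5 log₁₀(d/10)
d = 10 × 10^(13.20/5) = 10 × 10^2.640 = 4365 pc.

4.37×10^3 pc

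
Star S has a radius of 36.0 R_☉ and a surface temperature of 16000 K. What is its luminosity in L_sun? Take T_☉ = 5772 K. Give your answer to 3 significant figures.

7.65×10^4 L_sun

L/L_☉ = (R/R_☉)² (T/T_☉)⁴ = (36.0)² × (16000/5772)⁴
       = 1296 × (2.772)⁴ = 1296 × 59.04 = 7.652×10^4.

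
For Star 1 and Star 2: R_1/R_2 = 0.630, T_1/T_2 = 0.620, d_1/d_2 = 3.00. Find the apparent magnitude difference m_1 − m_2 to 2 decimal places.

L_1/L_2 = (0.630)²(0.620)⁴ = 0.05865.
F_1/F_2 = (L_1/L_2)/(d_1/d_2)² = 0.05865/9.000 = 0.006516.
m_1 − m_2 = −2.5 log₁₀(0.006516) = 5.46.

5.46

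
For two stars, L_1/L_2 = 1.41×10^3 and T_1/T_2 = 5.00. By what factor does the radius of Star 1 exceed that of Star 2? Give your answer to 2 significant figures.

L ∝ R²T⁴ gives R ∝ √L / T², so
R_1/R_2 = √(1.41×10^3) / (5.00)² = 37.55 / 25.00 = 1.502.

1.5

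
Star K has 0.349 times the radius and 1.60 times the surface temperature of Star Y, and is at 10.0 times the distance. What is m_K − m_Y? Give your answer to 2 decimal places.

5.24

L_K/L_Y = (0.349)²(1.60)⁴ = 0.7982.
F_K/F_Y = (L_K/L_Y)/(d_K/d_Y)² = 0.7982/100.0 = 0.007982.
m_K − m_Y = −2.5 log₁₀(0.007982) = 5.24.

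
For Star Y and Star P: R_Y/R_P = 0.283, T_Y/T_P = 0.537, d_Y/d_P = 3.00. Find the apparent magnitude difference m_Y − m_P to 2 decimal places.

7.83

L_Y/L_P = (0.283)²(0.537)⁴ = 0.006660.
F_Y/F_P = (L_Y/L_P)/(d_Y/d_P)² = 0.006660/9.000 = 7.400×10^-4.
m_Y − m_P = −2.5 log₁₀(7.400×10^-4) = 7.83.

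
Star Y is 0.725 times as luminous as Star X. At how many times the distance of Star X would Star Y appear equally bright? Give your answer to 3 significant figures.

Equal flux requires L_Y/d_Y² = L_X/d_X², so d_Y/d_X = √(L_Y/L_X)
= √(0.725) = 0.8515.

0.851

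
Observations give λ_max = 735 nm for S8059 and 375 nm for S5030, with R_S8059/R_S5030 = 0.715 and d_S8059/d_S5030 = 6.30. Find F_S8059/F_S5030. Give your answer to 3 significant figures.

Wien's law: T_S8059/T_S5030 = λ_S5030/λ_S8059 = 375/735 = 0.5102.
L_S8059/L_S5030 = (R_S8059/R_S5030)²(T_S8059/T_S5030)⁴ = (0.715)²(0.5102)⁴ = 0.03464.
F_S8059/F_S5030 = (L_S8059/L_S5030)/(d_S8059/d_S5030)² = 0.03464/(6.30)² = 8.728×10^-4.

8.73×10^-4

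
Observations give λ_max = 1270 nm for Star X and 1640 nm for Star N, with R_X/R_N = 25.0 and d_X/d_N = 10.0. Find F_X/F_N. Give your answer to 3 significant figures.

17.4

Wien's law: T_X/T_N = λ_N/λ_X = 1640/1270 = 1.291.
L_X/L_N = (R_X/R_N)²(T_X/T_N)⁴ = (25.0)²(1.291)⁴ = 1738.
F_X/F_N = (L_X/L_N)/(d_X/d_N)² = 1738/(10.0)² = 17.38.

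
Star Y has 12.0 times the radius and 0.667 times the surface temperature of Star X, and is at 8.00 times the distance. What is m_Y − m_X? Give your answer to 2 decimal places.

L_Y/L_X = (12.0)²(0.667)⁴ = 28.50.
F_Y/F_X = (L_Y/L_X)/(d_Y/d_X)² = 28.50/64.00 = 0.4453.
m_Y − m_X = −2.5 log₁₀(0.4453) = 0.88.

0.88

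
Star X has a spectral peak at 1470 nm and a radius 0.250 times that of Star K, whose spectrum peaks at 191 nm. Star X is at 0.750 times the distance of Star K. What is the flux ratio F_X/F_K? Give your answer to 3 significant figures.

Wien's law: T_X/T_K = λ_K/λ_X = 191/1470 = 0.1299.
L_X/L_K = (R_X/R_K)²(T_X/T_K)⁴ = (0.250)²(0.1299)⁴ = 1.781×10^-5.
F_X/F_K = (L_X/L_K)/(d_X/d_K)² = 1.781×10^-5/(0.750)² = 3.167×10^-5.

3.17×10^-5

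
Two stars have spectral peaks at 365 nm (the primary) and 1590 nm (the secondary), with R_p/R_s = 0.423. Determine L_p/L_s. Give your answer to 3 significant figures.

64.4

Wien's law gives T ∝ 1/λ_max, so T_p/T_s = λ_s/λ_p = 1590/365 = 4.356.
Then L ∝ R²T⁴ gives L_p/L_s = (0.423)² × (4.356)⁴ = 0.1789 × 360.1 = 64.43.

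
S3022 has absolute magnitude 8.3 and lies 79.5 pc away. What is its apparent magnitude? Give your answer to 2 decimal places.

m = M + 5 log₁₀(d/10 pc) = 8.3 + 5 log₁₀(79.5/10)
  = 8.3 + 5 × 0.900 = 8.3 + 4.50 = 12.80.

12.80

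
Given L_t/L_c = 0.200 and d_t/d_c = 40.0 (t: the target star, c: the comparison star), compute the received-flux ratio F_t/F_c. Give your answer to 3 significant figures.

1.25×10^-4

F = L/(4πd²), so F_t/F_c = (L_t/L_c) / (d_t/d_c)²
= 0.200 / (40.0)² = 0.200 / 1600 = 1.250×10^-4.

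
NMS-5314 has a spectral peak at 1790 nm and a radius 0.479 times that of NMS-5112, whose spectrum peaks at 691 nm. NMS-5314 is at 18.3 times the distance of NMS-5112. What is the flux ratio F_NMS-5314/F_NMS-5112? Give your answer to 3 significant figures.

Wien's law: T_NMS-5314/T_NMS-5112 = λ_NMS-5112/λ_NMS-5314 = 691/1790 = 0.3860.
L_NMS-5314/L_NMS-5112 = (R_NMS-5314/R_NMS-5112)²(T_NMS-5314/T_NMS-5112)⁴ = (0.479)²(0.3860)⁴ = 0.005095.
F_NMS-5314/F_NMS-5112 = (L_NMS-5314/L_NMS-5112)/(d_NMS-5314/d_NMS-5112)² = 0.005095/(18.3)² = 1.521×10^-5.

1.52×10^-5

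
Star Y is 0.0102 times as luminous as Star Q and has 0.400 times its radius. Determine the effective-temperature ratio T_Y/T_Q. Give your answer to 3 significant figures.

0.502

L ∝ R²T⁴ gives T ∝ (L/R²)^(1/4), so
T_Y/T_Q = (0.0102 / 0.400²)^(1/4) = (0.06375)^(1/4) = 0.5025.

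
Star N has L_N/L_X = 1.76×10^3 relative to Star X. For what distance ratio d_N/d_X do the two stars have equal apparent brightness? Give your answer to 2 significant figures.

42

Equal flux requires L_N/d_N² = L_X/d_X², so d_N/d_X = √(L_N/L_X)
= √(1.76×10^3) = 41.95.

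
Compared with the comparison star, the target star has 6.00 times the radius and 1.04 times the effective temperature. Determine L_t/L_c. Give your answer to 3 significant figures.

42.1

From the Stefan–Boltzmann law, L ∝ R²T⁴, so
L_t/L_c = (R_t/R_c)² (T_t/T_c)⁴ = (6.00)² × (1.04)⁴ = 36.00 × 1.170 = 42.11.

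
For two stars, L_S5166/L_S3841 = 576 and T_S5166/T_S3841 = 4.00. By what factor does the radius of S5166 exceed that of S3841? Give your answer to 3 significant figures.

1.50

L ∝ R²T⁴ gives R ∝ √L / T², so
R_S5166/R_S3841 = √(576) / (4.00)² = 24.00 / 16.00 = 1.500.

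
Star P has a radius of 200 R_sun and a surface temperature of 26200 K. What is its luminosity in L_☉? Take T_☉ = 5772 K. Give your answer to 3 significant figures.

1.70×10^7 L_☉

L/L_☉ = (R/R_☉)² (T/T_☉)⁴ = (200)² × (26200/5772)⁴
       = 4.000×10^4 × (4.539)⁴ = 4.000×10^4 × 424.5 = 1.698×10^7.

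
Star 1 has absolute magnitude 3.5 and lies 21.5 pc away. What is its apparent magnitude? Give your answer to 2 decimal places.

m = M + 5 log₁₀(d/10 pc) = 3.5 + 5 log₁₀(21.5/10)
  = 3.5 + 5 × 0.332 = 3.5 + 1.66 = 5.16.

5.16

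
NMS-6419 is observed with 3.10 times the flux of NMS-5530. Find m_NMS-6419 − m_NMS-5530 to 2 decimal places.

-1.23

m_NMS-6419 − m_NMS-5530 = −2.5 log₁₀(F_NMS-6419/F_NMS-5530) = −2.5 log₁₀(3.10) = −2.5 × (0.491) = -1.228.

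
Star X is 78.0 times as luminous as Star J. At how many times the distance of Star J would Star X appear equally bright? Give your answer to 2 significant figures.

8.8

Equal flux requires L_X/d_X² = L_J/d_J², so d_X/d_J = √(L_X/L_J)
= √(78.0) = 8.832.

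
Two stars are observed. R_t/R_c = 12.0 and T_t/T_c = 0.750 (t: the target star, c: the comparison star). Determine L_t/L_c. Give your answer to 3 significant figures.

45.6

From the Stefan–Boltzmann law, L ∝ R²T⁴, so
L_t/L_c = (R_t/R_c)² (T_t/T_c)⁴ = (12.0)² × (0.750)⁴ = 144.0 × 0.3164 = 45.56.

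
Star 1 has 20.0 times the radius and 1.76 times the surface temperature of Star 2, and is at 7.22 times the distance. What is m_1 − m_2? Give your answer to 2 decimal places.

-4.67

L_1/L_2 = (20.0)²(1.76)⁴ = 3838.
F_1/F_2 = (L_1/L_2)/(d_1/d_2)² = 3838/52.13 = 73.63.
m_1 − m_2 = −2.5 log₁₀(73.63) = -4.67.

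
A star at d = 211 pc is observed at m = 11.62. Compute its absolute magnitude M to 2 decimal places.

M = m − 5 log₁₀(d/10 pc) = 11.62 − 5 log₁₀(211/10)
  = 11.62 − 5 × 1.324 = 11.62 − 6.62 = 5.00.

5.00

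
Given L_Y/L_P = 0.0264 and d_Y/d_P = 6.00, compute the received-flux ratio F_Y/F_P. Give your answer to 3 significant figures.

F = L/(4πd²), so F_Y/F_P = (L_Y/L_P) / (d_Y/d_P)²
= 0.0264 / (6.00)² = 0.0264 / 36.00 = 7.333×10^-4.

7.33×10^-4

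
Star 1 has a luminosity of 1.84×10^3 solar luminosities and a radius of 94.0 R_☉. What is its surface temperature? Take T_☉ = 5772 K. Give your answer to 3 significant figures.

3.90×10^3 K

T/T_☉ = (L/L_☉)^(1/4) / (R/R_☉)^(1/2)
T = 5772 × (1.84×10^3)^(1/4) / √(94.0) = 5772 × 6.549 / 9.695 = 3899 K.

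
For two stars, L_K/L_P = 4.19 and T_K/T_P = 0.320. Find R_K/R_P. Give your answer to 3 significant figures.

L ∝ R²T⁴ gives R ∝ √L / T², so
R_K/R_P = √(4.19) / (0.320)² = 2.047 / 0.1024 = 19.99.

20.0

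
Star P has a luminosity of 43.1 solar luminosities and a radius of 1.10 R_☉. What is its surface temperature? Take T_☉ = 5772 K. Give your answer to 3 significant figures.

1.41×10^4 K

T/T_☉ = (L/L_☉)^(1/4) / (R/R_☉)^(1/2)
T = 5772 × (43.1)^(1/4) / √(1.10) = 5772 × 2.562 / 1.049 = 1.410×10^4 K.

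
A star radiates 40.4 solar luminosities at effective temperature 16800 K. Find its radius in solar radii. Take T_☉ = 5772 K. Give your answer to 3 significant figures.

0.750 solar radii

R/R_☉ = √(L/L_☉) / (T/T_☉)² = √(40.4) / (2.911)²
       = 6.356 / 8.472 = 0.7503.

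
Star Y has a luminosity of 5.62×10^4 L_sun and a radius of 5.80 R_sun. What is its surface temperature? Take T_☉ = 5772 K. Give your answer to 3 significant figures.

3.69×10^4 K

T/T_☉ = (L/L_☉)^(1/4) / (R/R_☉)^(1/2)
T = 5772 × (5.62×10^4)^(1/4) / √(5.80) = 5772 × 15.40 / 2.408 = 3.690×10^4 K.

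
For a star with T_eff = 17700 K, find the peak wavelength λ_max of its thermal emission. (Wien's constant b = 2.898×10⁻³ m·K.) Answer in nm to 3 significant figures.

λ_max = b/T = 2.898×10⁻³ / 17700 = 1.64×10^-7 m = 163.7 nm.

164 nm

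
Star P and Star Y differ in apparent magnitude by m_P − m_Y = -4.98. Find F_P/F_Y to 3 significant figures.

98.2

F_P/F_Y = 10^(−(m_P − m_Y)/2.5) = 10^(4.98/2.5) = 10^1.992 = 98.17.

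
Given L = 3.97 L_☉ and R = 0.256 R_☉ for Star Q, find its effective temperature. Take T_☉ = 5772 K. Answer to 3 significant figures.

1.61×10^4 K

T/T_☉ = (L/L_☉)^(1/4) / (R/R_☉)^(1/2)
T = 5772 × (3.97)^(1/4) / √(0.256) = 5772 × 1.412 / 0.5060 = 1.610×10^4 K.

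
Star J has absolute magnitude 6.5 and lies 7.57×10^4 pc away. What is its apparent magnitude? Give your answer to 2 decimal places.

m = M + 5 log₁₀(d/10 pc) = 6.5 + 5 log₁₀(7.57×10^4/10)
  = 6.5 + 5 × 3.879 = 6.5 + 19.40 = 25.90.

25.90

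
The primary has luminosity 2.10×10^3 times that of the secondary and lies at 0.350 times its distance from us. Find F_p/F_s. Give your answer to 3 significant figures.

1.71×10^4

F = L/(4πd²), so F_p/F_s = (L_p/L_s) / (d_p/d_s)²
= 2.10×10^3 / (0.350)² = 2.10×10^3 / 0.1225 = 1.714×10^4.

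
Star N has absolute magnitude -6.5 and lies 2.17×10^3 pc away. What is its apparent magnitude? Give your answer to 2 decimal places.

5.18

m = M + 5 log₁₀(d/10 pc) = -6.5 + 5 log₁₀(2.17×10^3/10)
  = -6.5 + 5 × 2.336 = -6.5 + 11.68 = 5.18.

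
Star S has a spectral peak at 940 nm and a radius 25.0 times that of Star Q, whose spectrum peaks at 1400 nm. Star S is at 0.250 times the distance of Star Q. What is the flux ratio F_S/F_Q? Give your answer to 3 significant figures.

4.92×10^4

Wien's law: T_S/T_Q = λ_Q/λ_S = 1400/940 = 1.489.
L_S/L_Q = (R_S/R_Q)²(T_S/T_Q)⁴ = (25.0)²(1.489)⁴ = 3075.
F_S/F_Q = (L_S/L_Q)/(d_S/d_Q)² = 3075/(0.250)² = 4.920×10^4.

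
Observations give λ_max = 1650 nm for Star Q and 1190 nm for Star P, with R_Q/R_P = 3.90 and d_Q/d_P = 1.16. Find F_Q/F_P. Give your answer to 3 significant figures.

Wien's law: T_Q/T_P = λ_P/λ_Q = 1190/1650 = 0.7212.
L_Q/L_P = (R_Q/R_P)²(T_Q/T_P)⁴ = (3.90)²(0.7212)⁴ = 4.115.
F_Q/F_P = (L_Q/L_P)/(d_Q/d_P)² = 4.115/(1.16)² = 3.058.

3.06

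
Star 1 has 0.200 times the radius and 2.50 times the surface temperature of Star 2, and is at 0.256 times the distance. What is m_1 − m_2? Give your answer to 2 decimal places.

L_1/L_2 = (0.200)²(2.50)⁴ = 1.563.
F_1/F_2 = (L_1/L_2)/(d_1/d_2)² = 1.563/0.06554 = 23.84.
m_1 − m_2 = −2.5 log₁₀(23.84) = -3.44.

-3.44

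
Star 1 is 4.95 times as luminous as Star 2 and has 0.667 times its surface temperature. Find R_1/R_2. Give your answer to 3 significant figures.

5.00

L ∝ R²T⁴ gives R ∝ √L / T², so
R_1/R_2 = √(4.95) / (0.667)² = 2.225 / 0.4449 = 5.001.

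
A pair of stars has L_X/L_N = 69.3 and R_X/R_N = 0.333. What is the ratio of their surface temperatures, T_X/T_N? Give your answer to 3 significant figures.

5.00

L ∝ R²T⁴ gives T ∝ (L/R²)^(1/4), so
T_X/T_N = (69.3 / 0.333²)^(1/4) = (624.9)^(1/4) = 5.000.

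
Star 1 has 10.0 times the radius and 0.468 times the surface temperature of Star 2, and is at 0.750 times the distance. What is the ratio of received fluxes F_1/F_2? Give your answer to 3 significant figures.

8.53

L_1/L_2 = (R_1/R_2)²(T_1/T_2)⁴ = (10.0)² × (0.468)⁴ = 4.797.
F_1/F_2 = (L_1/L_2)/(d_1/d_2)² = 4.797 / (0.750)² = 8.528.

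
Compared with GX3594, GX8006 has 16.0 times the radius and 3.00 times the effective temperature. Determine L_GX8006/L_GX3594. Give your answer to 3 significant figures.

2.07×10^4

From the Stefan–Boltzmann law, L ∝ R²T⁴, so
L_GX8006/L_GX3594 = (R_GX8006/R_GX3594)² (T_GX8006/T_GX3594)⁴ = (16.0)² × (3.00)⁴ = 256.0 × 81.00 = 2.074×10^4.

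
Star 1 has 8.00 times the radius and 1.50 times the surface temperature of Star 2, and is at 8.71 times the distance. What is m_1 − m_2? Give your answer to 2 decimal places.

-1.58

L_1/L_2 = (8.00)²(1.50)⁴ = 324.0.
F_1/F_2 = (L_1/L_2)/(d_1/d_2)² = 324.0/75.86 = 4.271.
m_1 − m_2 = −2.5 log₁₀(4.271) = -1.58.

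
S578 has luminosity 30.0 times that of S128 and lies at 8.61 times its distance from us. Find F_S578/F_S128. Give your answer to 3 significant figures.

0.405

F = L/(4πd²), so F_S578/F_S128 = (L_S578/L_S128) / (d_S578/d_S128)²
= 30.0 / (8.61)² = 30.0 / 74.13 = 0.4047.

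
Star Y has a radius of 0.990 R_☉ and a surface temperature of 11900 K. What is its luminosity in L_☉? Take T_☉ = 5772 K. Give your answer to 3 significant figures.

L/L_☉ = (R/R_☉)² (T/T_☉)⁴ = (0.990)² × (11900/5772)⁴
       = 0.9801 × (2.062)⁴ = 0.9801 × 18.07 = 17.71.

17.7 L_☉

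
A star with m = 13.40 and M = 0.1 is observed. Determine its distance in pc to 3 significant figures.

m − M = 5 log₁₀(d/10 pc)
13.40 − (0.1) = 13.30 = 5 log₁₀(d/10)
d = 10 × 10^(13.30/5) = 10 × 10^2.660 = 4571 pc.

4.57×10^3 pc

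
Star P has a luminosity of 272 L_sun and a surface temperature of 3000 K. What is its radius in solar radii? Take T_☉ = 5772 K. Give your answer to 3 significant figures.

61.1 solar radii

R/R_☉ = √(L/L_☉) / (T/T_☉)² = √(272) / (0.5198)²
       = 16.49 / 0.2701 = 61.05.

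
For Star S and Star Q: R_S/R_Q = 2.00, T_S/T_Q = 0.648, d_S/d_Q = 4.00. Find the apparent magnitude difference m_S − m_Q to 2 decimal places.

3.39

L_S/L_Q = (2.00)²(0.648)⁴ = 0.7053.
F_S/F_Q = (L_S/L_Q)/(d_S/d_Q)² = 0.7053/16.00 = 0.04408.
m_S − m_Q = −2.5 log₁₀(0.04408) = 3.39.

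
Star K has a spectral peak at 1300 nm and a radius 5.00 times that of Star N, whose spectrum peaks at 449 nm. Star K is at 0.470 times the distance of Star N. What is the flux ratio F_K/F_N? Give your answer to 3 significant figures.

1.61

Wien's law: T_K/T_N = λ_N/λ_K = 449/1300 = 0.3454.
L_K/L_N = (R_K/R_N)²(T_K/T_N)⁴ = (5.00)²(0.3454)⁴ = 0.3558.
F_K/F_N = (L_K/L_N)/(d_K/d_N)² = 0.3558/(0.470)² = 1.610.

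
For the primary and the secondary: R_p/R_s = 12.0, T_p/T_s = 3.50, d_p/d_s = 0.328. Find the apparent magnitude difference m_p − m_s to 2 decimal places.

-13.26

L_p/L_s = (12.0)²(3.50)⁴ = 2.161×10^4.
F_p/F_s = (L_p/L_s)/(d_p/d_s)² = 2.161×10^4/0.1076 = 2.009×10^5.
m_p − m_s = −2.5 log₁₀(2.009×10^5) = -13.26.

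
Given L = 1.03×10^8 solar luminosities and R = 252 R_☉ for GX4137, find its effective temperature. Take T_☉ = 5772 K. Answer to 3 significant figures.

3.66×10^4 K

T/T_☉ = (L/L_☉)^(1/4) / (R/R_☉)^(1/2)
T = 5772 × (1.03×10^8)^(1/4) / √(252) = 5772 × 100.7 / 15.87 = 3.663×10^4 K.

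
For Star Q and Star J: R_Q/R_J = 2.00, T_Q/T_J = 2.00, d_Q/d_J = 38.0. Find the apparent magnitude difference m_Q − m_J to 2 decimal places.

3.38

L_Q/L_J = (2.00)²(2.00)⁴ = 64.00.
F_Q/F_J = (L_Q/L_J)/(d_Q/d_J)² = 64.00/1444 = 0.04432.
m_Q − m_J = −2.5 log₁₀(0.04432) = 3.38.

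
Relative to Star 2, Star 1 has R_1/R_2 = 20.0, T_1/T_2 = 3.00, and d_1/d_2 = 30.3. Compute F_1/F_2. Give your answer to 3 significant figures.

L_1/L_2 = (R_1/R_2)²(T_1/T_2)⁴ = (20.0)² × (3.00)⁴ = 3.240×10^4.
F_1/F_2 = (L_1/L_2)/(d_1/d_2)² = 3.240×10^4 / (30.3)² = 35.29.

35.3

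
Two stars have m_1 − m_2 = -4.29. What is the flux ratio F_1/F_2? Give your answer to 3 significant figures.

F_1/F_2 = 10^(−(m_1 − m_2)/2.5) = 10^(4.29/2.5) = 10^1.716 = 52.00.

52.0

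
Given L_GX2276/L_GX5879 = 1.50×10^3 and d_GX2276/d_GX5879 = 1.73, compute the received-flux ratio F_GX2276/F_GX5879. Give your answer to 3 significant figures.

F = L/(4πd²), so F_GX2276/F_GX5879 = (L_GX2276/L_GX5879) / (d_GX2276/d_GX5879)²
= 1.50×10^3 / (1.73)² = 1.50×10^3 / 2.993 = 501.2.

501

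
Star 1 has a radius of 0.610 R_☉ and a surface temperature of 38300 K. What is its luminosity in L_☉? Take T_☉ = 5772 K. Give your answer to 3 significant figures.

L/L_☉ = (R/R_☉)² (T/T_☉)⁴ = (0.610)² × (38300/5772)⁴
       = 0.3721 × (6.635)⁴ = 0.3721 × 1939 = 721.4.

721 L_☉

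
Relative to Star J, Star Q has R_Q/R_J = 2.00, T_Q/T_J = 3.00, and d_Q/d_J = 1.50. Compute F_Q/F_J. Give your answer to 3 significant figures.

144

L_Q/L_J = (R_Q/R_J)²(T_Q/T_J)⁴ = (2.00)² × (3.00)⁴ = 324.0.
F_Q/F_J = (L_Q/L_J)/(d_Q/d_J)² = 324.0 / (1.50)² = 144.0.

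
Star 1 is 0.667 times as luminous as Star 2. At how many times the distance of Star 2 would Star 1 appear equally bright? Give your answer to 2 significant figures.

0.82

Equal flux requires L_1/d_1² = L_2/d_2², so d_1/d_2 = √(L_1/L_2)
= √(0.667) = 0.8167.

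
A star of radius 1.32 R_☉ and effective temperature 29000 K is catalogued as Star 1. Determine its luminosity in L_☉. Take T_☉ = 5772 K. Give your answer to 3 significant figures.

1.11×10^3 L_☉

L/L_☉ = (R/R_☉)² (T/T_☉)⁴ = (1.32)² × (29000/5772)⁴
       = 1.742 × (5.024)⁴ = 1.742 × 637.2 = 1110.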